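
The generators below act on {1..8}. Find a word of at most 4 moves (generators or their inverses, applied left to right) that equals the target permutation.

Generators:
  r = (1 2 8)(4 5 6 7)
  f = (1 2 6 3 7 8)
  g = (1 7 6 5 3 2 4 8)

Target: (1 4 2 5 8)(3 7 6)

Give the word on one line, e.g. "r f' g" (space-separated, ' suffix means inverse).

  after f: (1 2 6 3 7 8)
  after g: (1 4 8 7)(2 5 3 6)
  after f: (1 4)(2 5 7)
  after f: (1 4 2 5 8)(3 7 6)

f g f f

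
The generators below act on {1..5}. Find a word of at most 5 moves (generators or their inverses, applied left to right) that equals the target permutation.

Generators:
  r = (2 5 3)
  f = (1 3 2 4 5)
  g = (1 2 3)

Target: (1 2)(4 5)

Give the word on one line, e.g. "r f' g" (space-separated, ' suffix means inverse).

  after r: (2 5 3)
  after r: (2 3 5)
  after f: (1 3)(4 5)
  after g': (1 2)(4 5)

r r f g'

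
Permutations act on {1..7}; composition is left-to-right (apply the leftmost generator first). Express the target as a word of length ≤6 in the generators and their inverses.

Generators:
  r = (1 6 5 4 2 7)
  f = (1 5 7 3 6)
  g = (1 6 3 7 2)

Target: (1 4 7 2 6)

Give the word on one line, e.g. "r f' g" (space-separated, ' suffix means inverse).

  after r': (1 7 2 4 5 6)
  after f': (1 5 3 7 2 4)
  after r: (1 4 6 5 3)
  after g: (1 4 3 6 5 7 2)
  after f': (1 4 7 2 6)

r' f' r g f'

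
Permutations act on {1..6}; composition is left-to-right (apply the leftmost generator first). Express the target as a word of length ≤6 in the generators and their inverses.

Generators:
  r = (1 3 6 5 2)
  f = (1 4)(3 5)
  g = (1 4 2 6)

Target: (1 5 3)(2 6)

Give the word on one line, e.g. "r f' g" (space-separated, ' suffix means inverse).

r' f' r' g'

  after r': (1 2 5 6 3)
  after f': (1 2 3 4)(5 6)
  after r': (1 5 3 4 2)
  after g': (1 5 3)(2 6)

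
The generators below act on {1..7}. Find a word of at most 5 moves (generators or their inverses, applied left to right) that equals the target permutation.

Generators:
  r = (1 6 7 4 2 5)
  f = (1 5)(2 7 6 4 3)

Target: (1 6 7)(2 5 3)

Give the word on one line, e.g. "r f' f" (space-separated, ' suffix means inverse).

f r' r' f'

  after f: (1 5)(2 7 6 4 3)
  after r': (1 2 6 7)(3 4)
  after r': (1 4 3 7 5 2)
  after f': (1 6 7)(2 5 3)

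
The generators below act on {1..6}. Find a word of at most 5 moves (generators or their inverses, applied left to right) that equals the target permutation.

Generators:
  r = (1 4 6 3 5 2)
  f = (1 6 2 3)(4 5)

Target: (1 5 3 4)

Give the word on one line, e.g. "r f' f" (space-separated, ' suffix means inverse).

  after f': (1 3 2 6)(4 5)
  after f': (1 2)(3 6)
  after r': (1 5 3 4)

f' f' r'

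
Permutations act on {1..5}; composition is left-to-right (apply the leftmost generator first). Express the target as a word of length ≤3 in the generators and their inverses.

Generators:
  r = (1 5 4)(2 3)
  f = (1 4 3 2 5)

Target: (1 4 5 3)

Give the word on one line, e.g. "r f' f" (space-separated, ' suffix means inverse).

f' r

  after f': (1 5 2 3 4)
  after r: (1 4 5 3)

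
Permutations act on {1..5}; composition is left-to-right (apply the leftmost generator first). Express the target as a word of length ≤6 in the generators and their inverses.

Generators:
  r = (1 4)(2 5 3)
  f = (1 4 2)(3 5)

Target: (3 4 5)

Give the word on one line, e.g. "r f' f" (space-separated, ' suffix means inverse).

  after r: (1 4)(2 5 3)
  after f': (2 3 4)
  after r': (1 4 3)(2 5)
  after r': (3 4 5)

r f' r' r'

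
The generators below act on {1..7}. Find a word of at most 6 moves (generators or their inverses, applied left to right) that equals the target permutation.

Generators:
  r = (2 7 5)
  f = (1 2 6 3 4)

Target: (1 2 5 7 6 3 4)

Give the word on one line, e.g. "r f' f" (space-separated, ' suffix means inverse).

r' f' f' f' f'

  after r': (2 5 7)
  after f': (1 4 3 6 2 5 7)
  after f': (1 3 2 5 7 4 6)
  after f': (1 6 4 2 5 7 3)
  after f': (1 2 5 7 6 3 4)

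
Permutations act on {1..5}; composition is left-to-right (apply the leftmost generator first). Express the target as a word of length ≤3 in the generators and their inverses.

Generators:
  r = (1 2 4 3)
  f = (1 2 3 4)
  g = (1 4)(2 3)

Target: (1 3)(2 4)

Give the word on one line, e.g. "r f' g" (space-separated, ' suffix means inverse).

f' f'

  after f': (1 4 3 2)
  after f': (1 3)(2 4)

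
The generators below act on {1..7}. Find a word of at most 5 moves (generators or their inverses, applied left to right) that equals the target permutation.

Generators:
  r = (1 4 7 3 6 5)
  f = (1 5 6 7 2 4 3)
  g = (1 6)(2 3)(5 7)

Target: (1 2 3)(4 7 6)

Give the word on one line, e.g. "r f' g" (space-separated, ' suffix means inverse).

f' f' f' r' r'

  after f': (1 3 4 2 7 6 5)
  after f': (1 4 7 5 3 2 6)
  after f': (1 2 5 4 6 3 7)
  after r': (1 2 6 7 5)(3 4)
  after r': (1 2 3)(4 7 6)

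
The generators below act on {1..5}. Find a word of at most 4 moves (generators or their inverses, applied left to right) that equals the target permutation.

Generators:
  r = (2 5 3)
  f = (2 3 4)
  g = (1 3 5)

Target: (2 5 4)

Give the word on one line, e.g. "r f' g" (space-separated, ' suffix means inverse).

g' f' f' g

  after g': (1 5 3)
  after f': (1 5 2 4 3)
  after f': (1 5 4 2 3)
  after g: (2 5 4)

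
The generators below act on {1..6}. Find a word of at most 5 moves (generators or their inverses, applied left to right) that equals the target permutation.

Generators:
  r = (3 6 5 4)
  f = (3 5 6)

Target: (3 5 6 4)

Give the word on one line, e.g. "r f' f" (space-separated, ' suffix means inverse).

r f r' r'

  after r: (3 6 5 4)
  after f: (4 5)
  after r': (3 4 6)
  after r': (3 5 6 4)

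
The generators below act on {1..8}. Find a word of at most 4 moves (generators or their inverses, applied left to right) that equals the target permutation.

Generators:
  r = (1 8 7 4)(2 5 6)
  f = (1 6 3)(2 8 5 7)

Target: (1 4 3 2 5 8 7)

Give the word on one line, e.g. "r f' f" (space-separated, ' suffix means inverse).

r f f r

  after r: (1 8 7 4)(2 5 6)
  after f: (1 5 3)(2 7 4 6 8)
  after f: (1 7 4 3 6 5)
  after r: (1 4 3 2 5 8 7)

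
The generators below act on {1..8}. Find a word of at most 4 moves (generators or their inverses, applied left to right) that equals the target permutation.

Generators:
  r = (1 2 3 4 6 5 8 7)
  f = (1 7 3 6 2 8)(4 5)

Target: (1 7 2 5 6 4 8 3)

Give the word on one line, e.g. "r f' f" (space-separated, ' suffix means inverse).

f' r

  after f': (1 8 2 6 3 7)(4 5)
  after r: (1 7 2 5 6 4 8 3)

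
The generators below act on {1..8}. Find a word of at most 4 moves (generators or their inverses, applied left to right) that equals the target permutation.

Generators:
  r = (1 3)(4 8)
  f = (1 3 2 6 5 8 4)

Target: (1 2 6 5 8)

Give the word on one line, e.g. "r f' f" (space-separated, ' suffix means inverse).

  after r': (1 3)(4 8)
  after f: (1 2 6 5 8)

r' f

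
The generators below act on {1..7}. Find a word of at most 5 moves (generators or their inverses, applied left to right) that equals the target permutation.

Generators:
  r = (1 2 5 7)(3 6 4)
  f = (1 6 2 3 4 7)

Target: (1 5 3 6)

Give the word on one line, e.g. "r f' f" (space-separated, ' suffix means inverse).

r' f r r f'

  after r': (1 7 5 2)(3 4 6)
  after f: (2 6 4)(3 7 5)
  after r: (1 2 4 5 6 3)
  after r: (1 5 4 7)(2 3)
  after f': (1 5 3 6)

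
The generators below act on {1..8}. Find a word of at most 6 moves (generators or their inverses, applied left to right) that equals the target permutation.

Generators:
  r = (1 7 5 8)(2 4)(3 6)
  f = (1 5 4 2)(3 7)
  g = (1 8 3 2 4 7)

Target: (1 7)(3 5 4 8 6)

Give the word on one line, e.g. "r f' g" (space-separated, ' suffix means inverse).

  after r': (1 8 5 7)(2 4)(3 6)
  after r': (1 5)(7 8)
  after f': (2 4 5)(3 7 8)
  after r: (1 7)(3 5 4 8 6)

r' r' f' r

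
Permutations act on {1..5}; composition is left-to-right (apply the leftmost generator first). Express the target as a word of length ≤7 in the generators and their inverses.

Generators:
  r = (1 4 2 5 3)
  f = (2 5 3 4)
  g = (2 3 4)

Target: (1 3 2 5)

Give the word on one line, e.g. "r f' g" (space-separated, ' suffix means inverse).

  after g': (2 4 3)
  after f: (3 5)
  after g': (2 4 3 5)
  after g': (2 3 5 4)
  after r': (1 3 2 5)

g' f g' g' r'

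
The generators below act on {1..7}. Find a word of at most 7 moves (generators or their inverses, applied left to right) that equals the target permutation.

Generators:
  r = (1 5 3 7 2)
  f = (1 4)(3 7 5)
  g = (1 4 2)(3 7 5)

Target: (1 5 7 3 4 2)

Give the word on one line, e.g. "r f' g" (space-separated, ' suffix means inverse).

r r r f' r'

  after r: (1 5 3 7 2)
  after r: (1 3 2 5 7)
  after r: (1 7 5 2 3)
  after f': (1 3 4)(2 5)
  after r': (1 5 7 3 4 2)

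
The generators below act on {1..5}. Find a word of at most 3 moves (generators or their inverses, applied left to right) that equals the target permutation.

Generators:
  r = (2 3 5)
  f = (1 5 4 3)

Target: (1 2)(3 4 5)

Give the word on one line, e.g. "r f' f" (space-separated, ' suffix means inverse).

r f r

  after r: (2 3 5)
  after f: (1 5 2)(3 4)
  after r: (1 2)(3 4 5)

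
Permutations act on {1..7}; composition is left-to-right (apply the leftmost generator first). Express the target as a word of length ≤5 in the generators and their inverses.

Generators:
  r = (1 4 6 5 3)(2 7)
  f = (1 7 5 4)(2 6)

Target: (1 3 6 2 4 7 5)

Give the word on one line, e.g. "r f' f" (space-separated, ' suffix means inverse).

r f' r

  after r: (1 4 6 5 3)(2 7)
  after f': (1 5 3 4 2)(6 7)
  after r: (1 3 6 2 4 7 5)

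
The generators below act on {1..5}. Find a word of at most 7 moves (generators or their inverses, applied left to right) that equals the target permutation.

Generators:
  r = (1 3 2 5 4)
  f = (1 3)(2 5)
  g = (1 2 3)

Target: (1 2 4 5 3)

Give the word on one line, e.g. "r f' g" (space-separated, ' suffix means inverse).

f g' f g' r'

  after f: (1 3)(2 5)
  after g': (1 2 5)
  after f: (1 5 3)
  after g': (1 5 2)
  after r': (1 2 4 5 3)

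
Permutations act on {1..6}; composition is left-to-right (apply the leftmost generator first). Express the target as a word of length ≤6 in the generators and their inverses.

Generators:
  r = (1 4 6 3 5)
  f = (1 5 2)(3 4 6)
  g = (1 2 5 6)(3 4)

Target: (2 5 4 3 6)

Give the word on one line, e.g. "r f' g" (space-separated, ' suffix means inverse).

  after f': (1 2 5)(3 6 4)
  after r': (1 2 3 4 6)
  after r': (1 2 6 5 3)
  after g': (2 5 4 3 6)

f' r' r' g'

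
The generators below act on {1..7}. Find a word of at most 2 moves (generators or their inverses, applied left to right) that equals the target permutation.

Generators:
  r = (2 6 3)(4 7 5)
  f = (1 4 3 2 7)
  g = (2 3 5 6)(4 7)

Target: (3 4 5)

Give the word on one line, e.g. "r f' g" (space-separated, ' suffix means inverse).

  after g: (2 3 5 6)(4 7)
  after r: (3 4 5)

g r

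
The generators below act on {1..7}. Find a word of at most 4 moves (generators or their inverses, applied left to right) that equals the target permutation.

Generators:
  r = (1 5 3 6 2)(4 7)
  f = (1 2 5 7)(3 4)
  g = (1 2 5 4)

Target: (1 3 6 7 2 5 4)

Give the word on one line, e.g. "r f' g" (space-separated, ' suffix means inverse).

  after r: (1 5 3 6 2)(4 7)
  after g: (1 4 7)(3 6 5)
  after f: (1 3 6 7 2 5 4)

r g f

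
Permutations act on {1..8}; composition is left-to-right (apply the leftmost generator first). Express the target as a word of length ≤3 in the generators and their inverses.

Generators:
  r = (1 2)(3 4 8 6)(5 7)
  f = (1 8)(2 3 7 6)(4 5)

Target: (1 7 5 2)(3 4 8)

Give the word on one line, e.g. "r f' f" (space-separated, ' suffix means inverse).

  after r: (1 2)(3 4 8 6)(5 7)
  after f': (1 6 2 8 7 4)(3 5)
  after f': (1 7 5 2)(3 4 8)

r f' f'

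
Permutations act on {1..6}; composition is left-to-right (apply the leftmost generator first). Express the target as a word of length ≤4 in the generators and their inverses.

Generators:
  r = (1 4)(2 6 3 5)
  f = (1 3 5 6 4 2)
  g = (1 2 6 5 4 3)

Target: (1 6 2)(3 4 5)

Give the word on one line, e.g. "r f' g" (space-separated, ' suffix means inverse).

  after r: (1 4)(2 6 3 5)
  after g': (1 5)(3 6 4)
  after f: (1 6 2)(3 4 5)

r g' f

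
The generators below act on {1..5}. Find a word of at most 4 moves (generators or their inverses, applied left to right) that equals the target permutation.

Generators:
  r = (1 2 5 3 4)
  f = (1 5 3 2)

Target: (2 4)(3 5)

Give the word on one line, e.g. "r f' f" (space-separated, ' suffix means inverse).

f r' f

  after f: (1 5 3 2)
  after r': (1 2 4 3)
  after f: (2 4)(3 5)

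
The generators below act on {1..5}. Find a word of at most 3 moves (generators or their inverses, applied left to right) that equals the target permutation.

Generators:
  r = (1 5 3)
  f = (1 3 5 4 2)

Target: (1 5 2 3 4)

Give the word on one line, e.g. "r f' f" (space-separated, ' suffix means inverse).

  after f: (1 3 5 4 2)
  after f: (1 5 2 3 4)

f f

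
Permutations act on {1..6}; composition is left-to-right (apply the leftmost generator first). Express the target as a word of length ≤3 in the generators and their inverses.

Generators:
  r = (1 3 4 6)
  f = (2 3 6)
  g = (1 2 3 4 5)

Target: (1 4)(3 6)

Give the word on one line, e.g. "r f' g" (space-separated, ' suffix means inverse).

r' r'

  after r': (1 6 4 3)
  after r': (1 4)(3 6)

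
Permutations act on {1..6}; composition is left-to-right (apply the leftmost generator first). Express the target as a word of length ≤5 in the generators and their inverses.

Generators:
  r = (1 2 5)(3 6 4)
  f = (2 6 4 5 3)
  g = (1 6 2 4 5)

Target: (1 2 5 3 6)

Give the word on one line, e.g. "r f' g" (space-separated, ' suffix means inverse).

g f g r'

  after g: (1 6 2 4 5)
  after f: (1 4 3 2 5)
  after g: (1 5 6 2)(3 4)
  after r': (1 2 5 3 6)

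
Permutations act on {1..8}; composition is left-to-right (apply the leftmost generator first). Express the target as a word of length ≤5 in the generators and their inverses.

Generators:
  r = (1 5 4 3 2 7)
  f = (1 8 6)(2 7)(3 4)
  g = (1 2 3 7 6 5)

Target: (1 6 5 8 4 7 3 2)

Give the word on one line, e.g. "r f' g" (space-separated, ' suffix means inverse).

  after g': (1 5 6 7 3 2)
  after f': (1 5 8)(2 6)(3 7 4)
  after g': (1 6)(2 7 4)(5 8)
  after r: (1 6 5 8 4 7 3 2)

g' f' g' r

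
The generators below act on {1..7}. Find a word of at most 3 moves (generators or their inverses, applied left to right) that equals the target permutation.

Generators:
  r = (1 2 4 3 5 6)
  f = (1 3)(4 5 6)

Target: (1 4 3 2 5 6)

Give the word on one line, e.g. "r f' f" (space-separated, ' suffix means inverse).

  after r': (1 6 5 3 4 2)
  after r': (1 5 4)(2 6 3)
  after f': (1 4 3 2 5 6)

r' r' f'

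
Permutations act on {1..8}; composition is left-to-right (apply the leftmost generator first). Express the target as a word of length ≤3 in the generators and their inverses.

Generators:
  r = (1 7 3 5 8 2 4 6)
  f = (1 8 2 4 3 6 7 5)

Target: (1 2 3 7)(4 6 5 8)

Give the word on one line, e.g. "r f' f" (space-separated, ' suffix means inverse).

  after f: (1 8 2 4 3 6 7 5)
  after f: (1 2 3 7)(4 6 5 8)

f f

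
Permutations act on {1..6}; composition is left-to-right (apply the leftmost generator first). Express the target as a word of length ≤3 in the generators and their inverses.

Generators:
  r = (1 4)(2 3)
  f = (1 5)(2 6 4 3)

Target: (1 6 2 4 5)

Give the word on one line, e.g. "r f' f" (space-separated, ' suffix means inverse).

r' f'

  after r': (1 4)(2 3)
  after f': (1 6 2 4 5)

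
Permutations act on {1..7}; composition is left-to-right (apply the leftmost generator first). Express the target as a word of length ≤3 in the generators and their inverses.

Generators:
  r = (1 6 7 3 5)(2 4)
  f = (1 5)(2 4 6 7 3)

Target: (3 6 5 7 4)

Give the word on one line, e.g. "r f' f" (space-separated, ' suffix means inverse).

r' f'

  after r': (1 5 3 7 6)(2 4)
  after f': (3 6 5 7 4)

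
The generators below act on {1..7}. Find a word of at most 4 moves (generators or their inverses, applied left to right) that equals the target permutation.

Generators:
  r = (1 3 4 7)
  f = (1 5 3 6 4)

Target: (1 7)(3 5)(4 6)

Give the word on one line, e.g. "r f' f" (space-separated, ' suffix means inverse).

r' f

  after r': (1 7 4 3)
  after f: (1 7)(3 5)(4 6)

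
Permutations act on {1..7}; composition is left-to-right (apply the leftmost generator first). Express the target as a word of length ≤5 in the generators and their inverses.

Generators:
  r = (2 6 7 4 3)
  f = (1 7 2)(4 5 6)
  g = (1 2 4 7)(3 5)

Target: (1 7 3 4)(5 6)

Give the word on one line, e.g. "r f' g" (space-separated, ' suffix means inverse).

g r g' f r'

  after g: (1 2 4 7)(3 5)
  after r: (1 6 7)(2 3 5)
  after g': (1 6 4 2 5)
  after f: (1 4)(2 6 5 7)
  after r': (1 7 3 4)(5 6)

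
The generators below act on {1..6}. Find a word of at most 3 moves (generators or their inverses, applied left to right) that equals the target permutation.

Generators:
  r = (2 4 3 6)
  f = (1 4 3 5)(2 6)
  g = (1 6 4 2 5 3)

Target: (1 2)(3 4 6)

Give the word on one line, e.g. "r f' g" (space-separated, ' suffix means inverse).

g f

  after g: (1 6 4 2 5 3)
  after f: (1 2)(3 4 6)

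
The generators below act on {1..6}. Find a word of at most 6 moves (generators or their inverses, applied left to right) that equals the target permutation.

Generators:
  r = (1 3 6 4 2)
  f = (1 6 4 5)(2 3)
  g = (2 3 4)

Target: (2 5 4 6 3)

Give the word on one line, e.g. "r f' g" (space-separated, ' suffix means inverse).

  after g': (2 4 3)
  after r: (1 3)(4 6)
  after r: (1 6 2)
  after f': (2 5 4 6 3)

g' r r f'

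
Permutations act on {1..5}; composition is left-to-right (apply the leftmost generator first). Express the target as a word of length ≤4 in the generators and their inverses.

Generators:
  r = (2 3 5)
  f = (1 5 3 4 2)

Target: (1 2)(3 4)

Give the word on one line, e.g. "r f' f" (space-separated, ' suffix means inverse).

r' f'

  after r': (2 5 3)
  after f': (1 2)(3 4)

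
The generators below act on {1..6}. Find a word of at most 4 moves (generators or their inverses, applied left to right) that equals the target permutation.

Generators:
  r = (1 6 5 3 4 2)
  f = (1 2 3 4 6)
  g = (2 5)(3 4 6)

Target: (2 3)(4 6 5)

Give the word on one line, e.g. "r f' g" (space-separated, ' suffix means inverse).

  after g': (2 5)(3 6 4)
  after g': (3 4 6)
  after r': (1 2 4)(5 6)
  after f': (2 3)(4 6 5)

g' g' r' f'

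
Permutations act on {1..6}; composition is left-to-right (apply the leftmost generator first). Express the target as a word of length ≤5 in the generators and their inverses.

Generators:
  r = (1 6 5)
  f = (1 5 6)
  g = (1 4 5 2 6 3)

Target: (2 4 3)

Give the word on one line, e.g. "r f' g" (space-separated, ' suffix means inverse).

f' g' g' f'

  after f': (1 6 5)
  after g': (1 2 5 3 6 4)
  after g': (1 5 6)(2 4 3)
  after f': (2 4 3)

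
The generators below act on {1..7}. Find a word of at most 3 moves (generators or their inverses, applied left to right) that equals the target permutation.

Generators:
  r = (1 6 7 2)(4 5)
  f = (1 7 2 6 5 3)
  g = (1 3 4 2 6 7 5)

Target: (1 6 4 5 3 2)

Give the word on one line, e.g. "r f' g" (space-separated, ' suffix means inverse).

  after f: (1 7 2 6 5 3)
  after r': (1 6 4 5 3 2)

f r'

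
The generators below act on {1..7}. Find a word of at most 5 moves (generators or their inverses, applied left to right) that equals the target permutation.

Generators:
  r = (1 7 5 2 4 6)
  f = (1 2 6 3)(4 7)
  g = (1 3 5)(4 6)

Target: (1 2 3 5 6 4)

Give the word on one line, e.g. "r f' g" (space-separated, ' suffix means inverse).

g f f

  after g: (1 3 5)(4 6)
  after f: (2 6 7 4 3 5)
  after f: (1 2 3 5 6 4)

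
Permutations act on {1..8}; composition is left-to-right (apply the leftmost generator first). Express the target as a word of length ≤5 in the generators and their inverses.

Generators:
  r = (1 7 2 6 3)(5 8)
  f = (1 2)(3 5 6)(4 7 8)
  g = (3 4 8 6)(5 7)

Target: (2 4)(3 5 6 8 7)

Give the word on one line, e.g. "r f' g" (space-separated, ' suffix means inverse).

  after r': (1 3 6 2 7)(5 8)
  after g: (1 4 8 7)(2 5 6)
  after r': (1 4 5 2 8)(3 6 7)
  after g': (1 3 8)(2 4 7 6 5)
  after r: (2 4)(3 5 6 8 7)

r' g r' g' r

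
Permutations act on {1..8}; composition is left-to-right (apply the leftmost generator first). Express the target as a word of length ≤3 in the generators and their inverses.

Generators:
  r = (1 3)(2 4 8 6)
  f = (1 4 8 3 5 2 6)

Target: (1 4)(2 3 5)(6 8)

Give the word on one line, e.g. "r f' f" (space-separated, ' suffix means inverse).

r' r' f

  after r': (1 3)(2 6 8 4)
  after r': (2 8)(4 6)
  after f: (1 4)(2 3 5)(6 8)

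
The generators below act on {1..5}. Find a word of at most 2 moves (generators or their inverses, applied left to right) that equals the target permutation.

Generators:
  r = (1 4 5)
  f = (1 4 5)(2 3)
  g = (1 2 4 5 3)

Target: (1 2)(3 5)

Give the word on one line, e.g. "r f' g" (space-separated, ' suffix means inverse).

g r'

  after g: (1 2 4 5 3)
  after r': (1 2)(3 5)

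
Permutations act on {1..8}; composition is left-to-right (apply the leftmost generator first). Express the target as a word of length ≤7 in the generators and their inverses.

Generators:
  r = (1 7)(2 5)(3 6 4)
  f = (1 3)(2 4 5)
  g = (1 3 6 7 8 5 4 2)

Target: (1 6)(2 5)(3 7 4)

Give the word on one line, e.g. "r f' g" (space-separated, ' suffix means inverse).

r' g f' g' g'

  after r': (1 7)(2 5)(3 4 6)
  after g: (1 8 5)(2 4 7 3)
  after f': (1 8 4 7)(3 5)
  after g': (1 7 2 4 6 3 8 5)
  after g': (1 6)(2 5)(3 7 4)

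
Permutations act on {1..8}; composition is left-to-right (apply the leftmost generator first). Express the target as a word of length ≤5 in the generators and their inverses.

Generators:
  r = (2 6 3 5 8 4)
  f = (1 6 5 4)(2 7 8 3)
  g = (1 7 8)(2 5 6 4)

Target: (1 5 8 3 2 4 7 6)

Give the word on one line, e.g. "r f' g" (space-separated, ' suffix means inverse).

f r g r

  after f: (1 6 5 4)(2 7 8 3)
  after r: (1 3 6 8 5 2 7 4)
  after g: (1 3 4 7 2 8 6)
  after r: (1 5 8 3 2 4 7 6)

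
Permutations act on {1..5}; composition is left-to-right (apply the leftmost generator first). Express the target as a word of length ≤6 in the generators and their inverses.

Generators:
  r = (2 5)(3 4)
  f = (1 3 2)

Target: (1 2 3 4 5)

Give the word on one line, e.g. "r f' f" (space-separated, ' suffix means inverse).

  after f: (1 3 2)
  after f: (1 2 3)
  after r': (1 5 2 4 3)
  after f: (1 5)(2 4)
  after r': (1 2 3 4 5)

f f r' f r'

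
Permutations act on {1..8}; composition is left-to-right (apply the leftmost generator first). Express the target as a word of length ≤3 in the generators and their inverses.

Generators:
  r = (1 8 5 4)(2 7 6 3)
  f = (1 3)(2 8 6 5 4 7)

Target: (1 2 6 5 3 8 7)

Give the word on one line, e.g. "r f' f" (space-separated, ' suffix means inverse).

f' r

  after f': (1 3)(2 7 4 5 6 8)
  after r: (1 2 6 5 3 8 7)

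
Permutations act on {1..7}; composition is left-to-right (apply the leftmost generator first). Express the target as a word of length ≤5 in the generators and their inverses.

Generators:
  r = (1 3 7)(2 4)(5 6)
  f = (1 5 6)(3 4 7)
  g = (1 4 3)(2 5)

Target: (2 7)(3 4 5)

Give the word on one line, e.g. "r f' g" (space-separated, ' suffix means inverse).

  after r: (1 3 7)(2 4)(5 6)
  after f: (1 4 2 7 5)
  after g': (2 7)(3 4 5)

r f g'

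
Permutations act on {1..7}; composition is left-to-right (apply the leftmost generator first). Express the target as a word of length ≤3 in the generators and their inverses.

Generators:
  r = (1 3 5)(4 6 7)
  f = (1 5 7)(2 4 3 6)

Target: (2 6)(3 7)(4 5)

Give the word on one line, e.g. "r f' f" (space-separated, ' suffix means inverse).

f r

  after f: (1 5 7)(2 4 3 6)
  after r: (2 6)(3 7)(4 5)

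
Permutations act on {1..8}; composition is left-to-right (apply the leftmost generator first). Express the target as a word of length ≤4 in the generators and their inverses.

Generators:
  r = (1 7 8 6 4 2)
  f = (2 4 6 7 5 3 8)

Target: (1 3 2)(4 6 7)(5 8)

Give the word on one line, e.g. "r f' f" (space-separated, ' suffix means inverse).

  after r: (1 7 8 6 4 2)
  after f: (1 5 3 8 7 2)
  after f: (1 3 2)(4 6 7)(5 8)

r f f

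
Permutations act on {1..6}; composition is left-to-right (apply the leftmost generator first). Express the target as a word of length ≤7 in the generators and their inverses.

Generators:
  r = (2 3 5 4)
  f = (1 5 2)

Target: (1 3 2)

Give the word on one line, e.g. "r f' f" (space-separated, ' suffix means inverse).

r' f' f' r' f'

  after r': (2 4 5 3)
  after f': (1 2 4)(3 5)
  after f': (1 5 3)(2 4)
  after r': (1 3)(2 5)
  after f': (1 3 2)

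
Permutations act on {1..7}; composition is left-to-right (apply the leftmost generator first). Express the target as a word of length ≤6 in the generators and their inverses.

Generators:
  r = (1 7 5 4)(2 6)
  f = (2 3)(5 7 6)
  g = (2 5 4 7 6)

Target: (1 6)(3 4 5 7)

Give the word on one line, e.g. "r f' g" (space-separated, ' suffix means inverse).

f g f r g

  after f: (2 3)(5 7 6)
  after g: (2 3 5 6 4 7)
  after f: (3 7)(4 6)
  after r: (1 7 3 5 4 2 6)
  after g: (1 6)(3 4 5 7)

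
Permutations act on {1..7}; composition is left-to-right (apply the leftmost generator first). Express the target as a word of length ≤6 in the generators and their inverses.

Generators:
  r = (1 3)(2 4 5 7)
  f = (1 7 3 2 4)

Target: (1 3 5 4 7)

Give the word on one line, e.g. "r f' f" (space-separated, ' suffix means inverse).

r' r' f' r' f'

  after r': (1 3)(2 7 5 4)
  after r': (2 5)(4 7)
  after f': (1 4)(2 5 3 7)
  after r': (1 2 4 3 5)
  after f': (1 3 5 4 7)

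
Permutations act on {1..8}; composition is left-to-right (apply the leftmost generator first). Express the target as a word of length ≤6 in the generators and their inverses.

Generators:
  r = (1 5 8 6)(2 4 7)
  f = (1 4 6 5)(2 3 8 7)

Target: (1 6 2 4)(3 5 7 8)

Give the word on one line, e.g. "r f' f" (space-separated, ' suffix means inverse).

r f' r f' f'

  after r: (1 5 8 6)(2 4 7)
  after f': (1 6 5 3 2)(4 8)
  after r: (2 5 3 4 6 8 7)
  after f': (1 5 2 6 3)
  after f': (1 6 2 4)(3 5 7 8)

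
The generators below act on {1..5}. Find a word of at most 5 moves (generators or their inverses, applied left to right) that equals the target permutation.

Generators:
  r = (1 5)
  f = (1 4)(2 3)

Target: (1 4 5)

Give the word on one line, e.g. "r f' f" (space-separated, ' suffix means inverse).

r' f' r f

  after r': (1 5)
  after f': (1 5 4)(2 3)
  after r: (2 3)(4 5)
  after f: (1 4 5)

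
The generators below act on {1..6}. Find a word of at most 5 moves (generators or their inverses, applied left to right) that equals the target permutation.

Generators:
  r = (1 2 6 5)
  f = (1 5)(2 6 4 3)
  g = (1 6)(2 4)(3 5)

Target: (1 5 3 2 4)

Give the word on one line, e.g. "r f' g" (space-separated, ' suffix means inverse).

  after r: (1 2 6 5)
  after f': (1 3 4 6)
  after g': (1 5 3 2 4)

r f' g'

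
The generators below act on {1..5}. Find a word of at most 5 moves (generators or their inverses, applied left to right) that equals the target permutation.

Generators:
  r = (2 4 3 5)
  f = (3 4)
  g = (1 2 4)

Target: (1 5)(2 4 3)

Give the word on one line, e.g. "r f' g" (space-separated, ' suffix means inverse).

r g' f r

  after r: (2 4 3 5)
  after g': (1 4 3 5)
  after f: (1 3 5)
  after r: (1 5)(2 4 3)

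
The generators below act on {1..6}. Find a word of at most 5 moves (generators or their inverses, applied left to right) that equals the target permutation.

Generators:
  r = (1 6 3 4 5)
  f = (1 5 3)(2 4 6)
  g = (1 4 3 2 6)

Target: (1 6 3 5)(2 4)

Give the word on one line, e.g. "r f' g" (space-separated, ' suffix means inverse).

r' r' f

  after r': (1 5 4 3 6)
  after r': (1 4 6 5 3)
  after f: (1 6 3 5)(2 4)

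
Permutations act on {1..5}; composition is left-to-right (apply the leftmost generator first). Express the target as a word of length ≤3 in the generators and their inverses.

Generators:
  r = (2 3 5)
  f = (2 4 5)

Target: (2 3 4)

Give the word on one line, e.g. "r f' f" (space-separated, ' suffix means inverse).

r f'

  after r: (2 3 5)
  after f': (2 3 4)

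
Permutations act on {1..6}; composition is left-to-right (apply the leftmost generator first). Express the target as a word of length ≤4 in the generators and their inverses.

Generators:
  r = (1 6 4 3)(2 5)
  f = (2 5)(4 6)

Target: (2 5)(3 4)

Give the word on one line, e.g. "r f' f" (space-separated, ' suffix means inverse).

  after r': (1 3 4 6)(2 5)
  after f: (1 3 6)
  after r: (2 5)(3 4)

r' f r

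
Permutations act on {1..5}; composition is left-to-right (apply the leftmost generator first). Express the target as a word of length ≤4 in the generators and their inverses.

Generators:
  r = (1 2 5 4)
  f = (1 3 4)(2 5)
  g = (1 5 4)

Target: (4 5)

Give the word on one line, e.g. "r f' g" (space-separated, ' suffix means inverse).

f g f r

  after f: (1 3 4)(2 5)
  after g: (1 3)(2 4 5)
  after f: (1 4 2)
  after r: (4 5)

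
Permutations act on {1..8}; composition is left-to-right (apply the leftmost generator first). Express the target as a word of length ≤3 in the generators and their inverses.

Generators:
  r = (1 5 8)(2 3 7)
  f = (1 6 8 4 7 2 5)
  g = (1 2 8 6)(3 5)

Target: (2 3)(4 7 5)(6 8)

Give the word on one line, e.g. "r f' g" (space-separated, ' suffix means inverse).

r f

  after r: (1 5 8)(2 3 7)
  after f: (2 3)(4 7 5)(6 8)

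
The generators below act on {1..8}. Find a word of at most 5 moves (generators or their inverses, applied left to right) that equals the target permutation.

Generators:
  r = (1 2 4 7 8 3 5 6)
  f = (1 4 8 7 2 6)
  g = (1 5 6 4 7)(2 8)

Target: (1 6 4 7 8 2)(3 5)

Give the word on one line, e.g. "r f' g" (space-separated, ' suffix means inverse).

r' f g g

  after r': (1 6 5 3 8 7 4 2)
  after f: (2 4 6 5 3 7 8)
  after g: (1 5 3)(2 7)
  after g: (1 6 4 7 8 2)(3 5)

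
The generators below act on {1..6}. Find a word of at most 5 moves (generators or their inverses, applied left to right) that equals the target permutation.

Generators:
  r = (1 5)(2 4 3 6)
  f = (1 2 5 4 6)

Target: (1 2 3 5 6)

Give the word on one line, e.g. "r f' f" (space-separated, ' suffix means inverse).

  after r': (1 5)(2 6 3 4)
  after r': (2 3)(4 6)
  after r': (1 5)(2 4 3 6)
  after f: (1 4 3)(2 6 5)
  after r': (1 2 3 5 6)

r' r' r' f r'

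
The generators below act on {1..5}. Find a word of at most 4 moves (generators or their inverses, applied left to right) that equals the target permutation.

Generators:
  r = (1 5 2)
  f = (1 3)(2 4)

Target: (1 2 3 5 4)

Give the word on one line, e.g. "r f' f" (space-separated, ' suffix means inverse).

  after r: (1 5 2)
  after f': (1 5 4 2 3)
  after r: (1 2 3 5 4)

r f' r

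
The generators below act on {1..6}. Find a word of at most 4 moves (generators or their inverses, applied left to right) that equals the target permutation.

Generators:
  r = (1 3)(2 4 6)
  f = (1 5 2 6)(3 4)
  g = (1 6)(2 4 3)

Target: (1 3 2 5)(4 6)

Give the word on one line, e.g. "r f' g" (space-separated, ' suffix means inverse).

  after g: (1 6)(2 4 3)
  after r': (1 4)(3 6)
  after f': (1 3 2 5)(4 6)

g r' f'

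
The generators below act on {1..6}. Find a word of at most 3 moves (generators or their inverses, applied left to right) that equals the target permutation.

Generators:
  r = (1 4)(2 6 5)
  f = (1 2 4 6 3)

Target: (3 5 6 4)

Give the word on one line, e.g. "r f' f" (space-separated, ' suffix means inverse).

f f r'

  after f: (1 2 4 6 3)
  after f: (1 4 3 2 6)
  after r': (3 5 6 4)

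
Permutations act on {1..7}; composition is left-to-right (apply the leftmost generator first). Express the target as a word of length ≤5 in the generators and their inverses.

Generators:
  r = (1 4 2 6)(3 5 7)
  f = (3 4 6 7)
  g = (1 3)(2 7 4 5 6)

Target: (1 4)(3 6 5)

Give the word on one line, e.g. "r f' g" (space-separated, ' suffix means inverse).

r' g' g'

  after r': (1 6 2 4)(3 7 5)
  after g': (1 5)(2 7 4 3)
  after g': (1 4)(3 6 5)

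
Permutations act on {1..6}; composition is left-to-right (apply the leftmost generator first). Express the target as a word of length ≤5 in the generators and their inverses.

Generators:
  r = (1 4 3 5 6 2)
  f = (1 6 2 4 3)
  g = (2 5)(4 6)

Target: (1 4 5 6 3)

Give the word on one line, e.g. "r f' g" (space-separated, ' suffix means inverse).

  after r': (1 2 6 5 3 4)
  after r': (1 6 3)(2 5 4)
  after g: (1 4 5 6 3)

r' r' g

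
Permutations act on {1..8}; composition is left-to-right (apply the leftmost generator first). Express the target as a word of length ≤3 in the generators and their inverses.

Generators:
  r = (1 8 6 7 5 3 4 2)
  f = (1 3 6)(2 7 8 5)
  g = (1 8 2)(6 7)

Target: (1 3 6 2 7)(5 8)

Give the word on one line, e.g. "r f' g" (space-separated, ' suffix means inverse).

f g g

  after f: (1 3 6)(2 7 8 5)
  after g: (1 3 7 2 6 8 5)
  after g: (1 3 6 2 7)(5 8)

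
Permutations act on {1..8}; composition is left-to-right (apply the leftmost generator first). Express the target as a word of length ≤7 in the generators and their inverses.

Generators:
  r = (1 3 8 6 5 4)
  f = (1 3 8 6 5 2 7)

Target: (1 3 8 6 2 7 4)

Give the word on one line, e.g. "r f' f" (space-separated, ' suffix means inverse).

  after f: (1 3 8 6 5 2 7)
  after r: (1 8 5 2 7 3 6 4)
  after f': (1 3 8 6 4 7)
  after r': (4 7)(5 6)
  after f: (1 3 8 6 2 7 4)

f r f' r' f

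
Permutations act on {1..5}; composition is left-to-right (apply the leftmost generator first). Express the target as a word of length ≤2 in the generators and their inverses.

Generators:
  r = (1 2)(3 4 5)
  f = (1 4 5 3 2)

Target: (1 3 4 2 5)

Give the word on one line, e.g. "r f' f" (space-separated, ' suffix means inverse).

  after f': (1 2 3 5 4)
  after f': (1 3 4 2 5)

f' f'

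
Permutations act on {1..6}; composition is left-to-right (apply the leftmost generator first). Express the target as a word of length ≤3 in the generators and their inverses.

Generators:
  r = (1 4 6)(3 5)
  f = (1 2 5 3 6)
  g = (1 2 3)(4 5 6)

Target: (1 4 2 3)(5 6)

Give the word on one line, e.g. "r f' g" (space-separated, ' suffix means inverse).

  after r: (1 4 6)(3 5)
  after r: (1 6 4)
  after g: (1 4 2 3)(5 6)

r r g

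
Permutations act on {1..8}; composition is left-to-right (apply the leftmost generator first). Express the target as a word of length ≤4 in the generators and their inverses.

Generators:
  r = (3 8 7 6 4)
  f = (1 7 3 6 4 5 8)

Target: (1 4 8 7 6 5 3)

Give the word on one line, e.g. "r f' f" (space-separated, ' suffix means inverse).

f' r' f r

  after f': (1 8 5 4 6 3 7)
  after r': (1 3 8 5 6 4 7)
  after f: (1 6 5 4 3)
  after r: (1 4 8 7 6 5 3)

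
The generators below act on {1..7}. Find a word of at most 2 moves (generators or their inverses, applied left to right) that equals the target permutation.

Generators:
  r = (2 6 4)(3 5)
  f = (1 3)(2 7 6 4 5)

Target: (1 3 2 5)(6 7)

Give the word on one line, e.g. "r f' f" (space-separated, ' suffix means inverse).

  after r': (2 4 6)(3 5)
  after f: (1 3 2 5)(6 7)

r' f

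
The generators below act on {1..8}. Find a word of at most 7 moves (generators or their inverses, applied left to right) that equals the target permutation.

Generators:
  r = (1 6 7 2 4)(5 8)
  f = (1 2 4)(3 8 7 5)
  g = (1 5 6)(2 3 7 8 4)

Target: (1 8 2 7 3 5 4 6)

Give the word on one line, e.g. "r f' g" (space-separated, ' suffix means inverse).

r g g f' f'

  after r: (1 6 7 2 4)(5 8)
  after g: (3 7)(4 5)(6 8)
  after g: (1 5 2 3 8)(4 6)
  after f': (1 7 8 4 6 2 5)
  after f': (1 8 2 7 3 5 4 6)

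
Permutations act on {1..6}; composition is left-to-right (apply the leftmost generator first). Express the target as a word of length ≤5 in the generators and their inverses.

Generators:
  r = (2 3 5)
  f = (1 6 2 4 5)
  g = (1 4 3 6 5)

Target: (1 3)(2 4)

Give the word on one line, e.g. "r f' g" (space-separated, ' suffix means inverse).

f' g' g'

  after f': (1 5 4 2 6)
  after g': (1 6 5)(2 3 4)
  after g': (1 3)(2 4)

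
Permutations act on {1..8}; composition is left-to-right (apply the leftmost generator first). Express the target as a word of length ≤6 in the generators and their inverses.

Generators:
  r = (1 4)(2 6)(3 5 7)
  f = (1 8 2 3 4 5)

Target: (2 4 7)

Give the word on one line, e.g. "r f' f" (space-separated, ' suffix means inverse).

  after f: (1 8 2 3 4 5)
  after r': (1 8 6 2 7 5 4 3)
  after r': (1 8 2 5)(3 4 7)
  after f': (2 4 7)

f r' r' f'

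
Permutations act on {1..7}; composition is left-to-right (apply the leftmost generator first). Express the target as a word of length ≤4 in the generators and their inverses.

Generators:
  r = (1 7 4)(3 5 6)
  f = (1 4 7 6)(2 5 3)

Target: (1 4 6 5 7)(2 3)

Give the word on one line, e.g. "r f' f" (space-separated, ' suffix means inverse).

  after r': (1 4 7)(3 6 5)
  after r': (1 7 4)(3 5 6)
  after f': (1 4 6 5 7)(2 3)

r' r' f'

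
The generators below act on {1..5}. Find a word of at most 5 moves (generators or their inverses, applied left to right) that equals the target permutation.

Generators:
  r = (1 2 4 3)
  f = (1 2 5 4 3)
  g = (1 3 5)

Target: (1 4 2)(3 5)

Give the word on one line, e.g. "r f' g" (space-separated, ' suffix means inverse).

  after f: (1 2 5 4 3)
  after g': (1 2 3 5 4)
  after r: (1 4 2)(3 5)

f g' r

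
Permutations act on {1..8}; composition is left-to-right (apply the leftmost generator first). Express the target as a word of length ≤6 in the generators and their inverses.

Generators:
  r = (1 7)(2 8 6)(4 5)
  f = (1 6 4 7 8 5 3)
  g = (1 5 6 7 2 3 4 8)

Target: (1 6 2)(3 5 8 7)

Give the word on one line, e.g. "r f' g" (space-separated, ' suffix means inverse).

f r g' f r

  after f: (1 6 4 7 8 5 3)
  after r: (1 2 8 4)(3 7 6 5)
  after g': (1 7 5 2 4 8 3 6)
  after f: (1 8)(2 7 3 4 5)
  after r: (1 6 2)(3 5 8 7)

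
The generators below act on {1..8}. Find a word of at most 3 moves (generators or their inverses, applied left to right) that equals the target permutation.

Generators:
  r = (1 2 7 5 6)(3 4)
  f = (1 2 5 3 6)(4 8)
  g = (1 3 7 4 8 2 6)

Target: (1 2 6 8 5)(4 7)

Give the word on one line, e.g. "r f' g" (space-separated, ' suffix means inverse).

  after g: (1 3 7 4 8 2 6)
  after f: (1 6 2)(3 7 8 5)
  after g': (1 2 6 8 5)(4 7)

g f g'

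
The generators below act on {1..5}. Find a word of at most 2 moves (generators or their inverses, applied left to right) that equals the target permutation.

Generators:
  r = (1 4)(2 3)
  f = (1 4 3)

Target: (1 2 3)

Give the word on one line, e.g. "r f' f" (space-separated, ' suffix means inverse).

f' r

  after f': (1 3 4)
  after r: (1 2 3)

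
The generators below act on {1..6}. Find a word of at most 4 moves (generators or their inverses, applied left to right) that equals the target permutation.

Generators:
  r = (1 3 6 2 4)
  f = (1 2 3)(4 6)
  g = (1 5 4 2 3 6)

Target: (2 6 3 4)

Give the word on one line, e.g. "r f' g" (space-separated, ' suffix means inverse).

  after r: (1 3 6 2 4)
  after f: (2 6 3 4)

r f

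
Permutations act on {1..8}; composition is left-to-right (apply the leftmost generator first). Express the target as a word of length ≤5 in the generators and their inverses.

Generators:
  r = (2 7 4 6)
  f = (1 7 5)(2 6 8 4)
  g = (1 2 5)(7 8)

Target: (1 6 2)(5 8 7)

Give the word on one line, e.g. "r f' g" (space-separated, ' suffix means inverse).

g' r' g' f

  after g': (1 5 2)(7 8)
  after r': (1 5 6 4 7 8 2)
  after g': (1 2 5 6 4 8)
  after f: (1 6 2)(5 8 7)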